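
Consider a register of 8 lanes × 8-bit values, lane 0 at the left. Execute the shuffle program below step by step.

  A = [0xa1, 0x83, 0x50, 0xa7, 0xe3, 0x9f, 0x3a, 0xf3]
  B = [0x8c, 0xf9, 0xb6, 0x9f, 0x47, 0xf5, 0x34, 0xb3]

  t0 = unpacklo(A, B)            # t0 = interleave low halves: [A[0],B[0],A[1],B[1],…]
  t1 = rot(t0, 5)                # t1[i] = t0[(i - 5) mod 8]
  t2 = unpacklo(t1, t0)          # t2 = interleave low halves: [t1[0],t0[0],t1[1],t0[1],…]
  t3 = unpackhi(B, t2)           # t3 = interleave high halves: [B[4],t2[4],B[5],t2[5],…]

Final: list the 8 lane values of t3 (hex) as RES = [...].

RES = [0x47, 0xb6, 0xf5, 0x83, 0x34, 0xa7, 0xb3, 0xf9]

→ t0 |a1|8c|83|f9|50|b6|a7|9f|
→ t1 |f9|50|b6|a7|9f|a1|8c|83|
→ t2 |f9|a1|50|8c|b6|83|a7|f9|
→ t3 |47|b6|f5|83|34|a7|b3|f9|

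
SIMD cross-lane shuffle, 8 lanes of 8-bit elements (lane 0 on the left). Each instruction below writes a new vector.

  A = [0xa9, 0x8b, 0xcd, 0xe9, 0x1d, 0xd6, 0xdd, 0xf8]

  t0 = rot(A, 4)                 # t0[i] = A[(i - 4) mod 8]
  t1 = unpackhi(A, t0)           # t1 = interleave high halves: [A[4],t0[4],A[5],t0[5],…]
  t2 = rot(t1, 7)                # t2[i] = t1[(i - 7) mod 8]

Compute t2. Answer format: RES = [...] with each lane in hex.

RES = [ 0xa9  0xd6  0x8b  0xdd  0xcd  0xf8  0xe9  0x1d ]

t0 = [0x1d, 0xd6, 0xdd, 0xf8, 0xa9, 0x8b, 0xcd, 0xe9]
t1 = [0x1d, 0xa9, 0xd6, 0x8b, 0xdd, 0xcd, 0xf8, 0xe9]
t2 = [0xa9, 0xd6, 0x8b, 0xdd, 0xcd, 0xf8, 0xe9, 0x1d]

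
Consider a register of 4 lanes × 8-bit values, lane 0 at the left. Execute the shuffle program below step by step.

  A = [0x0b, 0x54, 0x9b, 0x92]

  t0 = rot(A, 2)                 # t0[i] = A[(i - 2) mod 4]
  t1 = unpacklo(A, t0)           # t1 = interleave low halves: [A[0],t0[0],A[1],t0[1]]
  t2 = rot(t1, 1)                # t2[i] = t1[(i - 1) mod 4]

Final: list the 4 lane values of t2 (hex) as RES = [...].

→ t0 |9b|92|0b|54|
→ t1 |0b|9b|54|92|
→ t2 |92|0b|9b|54|

RES = [0x92, 0x0b, 0x9b, 0x54]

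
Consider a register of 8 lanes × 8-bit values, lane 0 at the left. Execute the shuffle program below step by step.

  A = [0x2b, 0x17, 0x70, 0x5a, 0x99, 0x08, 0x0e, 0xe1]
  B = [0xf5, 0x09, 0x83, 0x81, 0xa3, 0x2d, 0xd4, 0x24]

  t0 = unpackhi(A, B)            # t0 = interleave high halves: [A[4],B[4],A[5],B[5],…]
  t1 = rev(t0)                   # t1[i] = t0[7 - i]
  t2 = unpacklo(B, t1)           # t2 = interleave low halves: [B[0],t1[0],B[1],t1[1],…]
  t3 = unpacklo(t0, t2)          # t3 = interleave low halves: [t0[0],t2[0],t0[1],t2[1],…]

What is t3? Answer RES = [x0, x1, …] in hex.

RES = [0x99, 0xf5, 0xa3, 0x24, 0x08, 0x09, 0x2d, 0xe1]

  t0: 99 a3 08 2d 0e d4 e1 24
  t1: 24 e1 d4 0e 2d 08 a3 99
  t2: f5 24 09 e1 83 d4 81 0e
  t3: 99 f5 a3 24 08 09 2d e1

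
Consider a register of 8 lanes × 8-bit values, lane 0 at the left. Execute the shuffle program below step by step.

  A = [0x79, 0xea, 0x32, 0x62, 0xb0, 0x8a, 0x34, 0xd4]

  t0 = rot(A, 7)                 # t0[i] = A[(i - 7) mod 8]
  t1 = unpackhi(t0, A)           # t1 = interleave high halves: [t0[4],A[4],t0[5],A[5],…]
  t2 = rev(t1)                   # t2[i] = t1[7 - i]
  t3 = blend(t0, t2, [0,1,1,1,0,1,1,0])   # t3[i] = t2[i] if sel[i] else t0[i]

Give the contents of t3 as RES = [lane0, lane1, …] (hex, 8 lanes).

RES = [0xea, 0x79, 0x34, 0xd4, 0x8a, 0x34, 0xb0, 0x79]

→ t0 |ea|32|62|b0|8a|34|d4|79|
→ t1 |8a|b0|34|8a|d4|34|79|d4|
→ t2 |d4|79|34|d4|8a|34|b0|8a|
→ t3 |ea|79|34|d4|8a|34|b0|79|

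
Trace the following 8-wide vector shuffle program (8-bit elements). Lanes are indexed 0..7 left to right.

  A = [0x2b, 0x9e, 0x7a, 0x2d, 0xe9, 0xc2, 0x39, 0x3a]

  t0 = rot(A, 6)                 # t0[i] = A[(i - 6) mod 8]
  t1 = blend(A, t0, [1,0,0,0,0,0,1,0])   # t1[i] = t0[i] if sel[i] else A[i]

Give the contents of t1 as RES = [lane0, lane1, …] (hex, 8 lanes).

RES = [ 0x7a  0x9e  0x7a  0x2d  0xe9  0xc2  0x2b  0x3a ]

  t0: 7a 2d e9 c2 39 3a 2b 9e
  t1: 7a 9e 7a 2d e9 c2 2b 3a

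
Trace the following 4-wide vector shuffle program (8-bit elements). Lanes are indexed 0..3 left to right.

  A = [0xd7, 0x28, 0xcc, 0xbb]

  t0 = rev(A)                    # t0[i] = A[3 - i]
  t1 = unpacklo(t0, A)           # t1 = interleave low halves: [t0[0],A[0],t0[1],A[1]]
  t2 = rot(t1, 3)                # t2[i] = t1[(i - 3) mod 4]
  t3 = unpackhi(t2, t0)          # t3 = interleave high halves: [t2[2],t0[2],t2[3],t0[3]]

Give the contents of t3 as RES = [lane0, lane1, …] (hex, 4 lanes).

  t0: bb cc 28 d7
  t1: bb d7 cc 28
  t2: d7 cc 28 bb
  t3: 28 28 bb d7

RES = [ 0x28  0x28  0xbb  0xd7 ]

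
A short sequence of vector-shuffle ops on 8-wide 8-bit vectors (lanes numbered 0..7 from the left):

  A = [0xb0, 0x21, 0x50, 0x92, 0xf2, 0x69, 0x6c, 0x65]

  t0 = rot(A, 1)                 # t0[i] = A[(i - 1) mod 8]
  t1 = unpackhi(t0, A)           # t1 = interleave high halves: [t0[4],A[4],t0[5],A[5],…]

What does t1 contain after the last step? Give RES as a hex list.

→ t0 |65|b0|21|50|92|f2|69|6c|
→ t1 |92|f2|f2|69|69|6c|6c|65|

RES = [ 0x92  0xf2  0xf2  0x69  0x69  0x6c  0x6c  0x65 ]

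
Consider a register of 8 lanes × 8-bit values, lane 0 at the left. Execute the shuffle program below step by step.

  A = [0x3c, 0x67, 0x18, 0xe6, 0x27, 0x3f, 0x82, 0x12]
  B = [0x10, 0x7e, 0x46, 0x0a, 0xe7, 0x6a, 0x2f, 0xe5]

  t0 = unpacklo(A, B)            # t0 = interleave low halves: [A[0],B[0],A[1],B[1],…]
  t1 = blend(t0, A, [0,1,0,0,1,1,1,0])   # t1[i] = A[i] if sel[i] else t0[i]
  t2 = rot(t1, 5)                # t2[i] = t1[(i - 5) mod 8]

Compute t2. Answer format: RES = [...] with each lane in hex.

→ t0 |3c|10|67|7e|18|46|e6|0a|
→ t1 |3c|67|67|7e|27|3f|82|0a|
→ t2 |7e|27|3f|82|0a|3c|67|67|

RES = [ 0x7e  0x27  0x3f  0x82  0x0a  0x3c  0x67  0x67 ]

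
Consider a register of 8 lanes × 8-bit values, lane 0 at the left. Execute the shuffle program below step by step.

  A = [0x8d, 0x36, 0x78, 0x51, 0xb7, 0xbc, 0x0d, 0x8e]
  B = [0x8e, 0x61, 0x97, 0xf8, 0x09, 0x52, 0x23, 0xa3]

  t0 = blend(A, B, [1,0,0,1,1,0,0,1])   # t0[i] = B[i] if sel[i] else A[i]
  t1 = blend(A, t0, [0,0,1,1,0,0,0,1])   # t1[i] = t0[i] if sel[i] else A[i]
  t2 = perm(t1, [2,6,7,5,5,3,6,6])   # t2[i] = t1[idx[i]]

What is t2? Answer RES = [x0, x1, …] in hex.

RES = [0x78, 0x0d, 0xa3, 0xbc, 0xbc, 0xf8, 0x0d, 0x0d]

  t0: 8e 36 78 f8 09 bc 0d a3
  t1: 8d 36 78 f8 b7 bc 0d a3
  t2: 78 0d a3 bc bc f8 0d 0d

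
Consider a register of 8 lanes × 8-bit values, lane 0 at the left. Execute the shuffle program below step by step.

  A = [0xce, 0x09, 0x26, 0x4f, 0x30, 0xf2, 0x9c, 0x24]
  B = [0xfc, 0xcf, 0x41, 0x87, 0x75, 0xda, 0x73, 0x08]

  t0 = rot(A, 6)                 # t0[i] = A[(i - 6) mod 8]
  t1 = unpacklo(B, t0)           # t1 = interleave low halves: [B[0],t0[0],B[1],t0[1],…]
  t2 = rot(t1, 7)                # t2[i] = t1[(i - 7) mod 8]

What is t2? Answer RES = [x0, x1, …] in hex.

→ t0 |26|4f|30|f2|9c|24|ce|09|
→ t1 |fc|26|cf|4f|41|30|87|f2|
→ t2 |26|cf|4f|41|30|87|f2|fc|

RES = [ 0x26  0xcf  0x4f  0x41  0x30  0x87  0xf2  0xfc ]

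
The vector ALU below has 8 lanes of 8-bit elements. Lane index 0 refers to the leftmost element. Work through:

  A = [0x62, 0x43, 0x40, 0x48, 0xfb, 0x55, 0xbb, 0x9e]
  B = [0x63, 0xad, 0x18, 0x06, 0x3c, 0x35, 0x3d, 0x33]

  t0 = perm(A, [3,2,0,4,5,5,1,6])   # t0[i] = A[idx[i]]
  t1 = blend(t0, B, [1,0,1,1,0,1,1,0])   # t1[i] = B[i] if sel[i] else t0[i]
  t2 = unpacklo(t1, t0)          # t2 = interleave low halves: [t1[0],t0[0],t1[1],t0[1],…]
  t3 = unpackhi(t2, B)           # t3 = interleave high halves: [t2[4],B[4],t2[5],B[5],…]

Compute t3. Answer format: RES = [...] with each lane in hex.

RES = [0x18, 0x3c, 0x62, 0x35, 0x06, 0x3d, 0xfb, 0x33]

  t0: 48 40 62 fb 55 55 43 bb
  t1: 63 40 18 06 55 35 3d bb
  t2: 63 48 40 40 18 62 06 fb
  t3: 18 3c 62 35 06 3d fb 33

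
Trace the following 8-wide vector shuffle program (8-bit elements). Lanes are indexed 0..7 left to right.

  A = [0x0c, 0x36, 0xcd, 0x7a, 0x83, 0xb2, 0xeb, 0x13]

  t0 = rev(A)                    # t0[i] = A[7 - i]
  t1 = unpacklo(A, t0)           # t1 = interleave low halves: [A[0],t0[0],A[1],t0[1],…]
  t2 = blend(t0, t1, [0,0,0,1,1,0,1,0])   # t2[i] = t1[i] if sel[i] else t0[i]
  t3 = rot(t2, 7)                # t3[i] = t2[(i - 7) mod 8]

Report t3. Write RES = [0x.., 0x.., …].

RES = [0xeb, 0xb2, 0xeb, 0xcd, 0xcd, 0x7a, 0x0c, 0x13]

  t0: 13 eb b2 83 7a cd 36 0c
  t1: 0c 13 36 eb cd b2 7a 83
  t2: 13 eb b2 eb cd cd 7a 0c
  t3: eb b2 eb cd cd 7a 0c 13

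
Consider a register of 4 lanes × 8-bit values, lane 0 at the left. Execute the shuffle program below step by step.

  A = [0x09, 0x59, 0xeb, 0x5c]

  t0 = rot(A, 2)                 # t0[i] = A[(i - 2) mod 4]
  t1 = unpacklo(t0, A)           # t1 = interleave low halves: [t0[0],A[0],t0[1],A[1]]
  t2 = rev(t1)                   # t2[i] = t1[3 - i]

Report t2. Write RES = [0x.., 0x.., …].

RES = [ 0x59  0x5c  0x09  0xeb ]

t0 = [0xeb, 0x5c, 0x09, 0x59]
t1 = [0xeb, 0x09, 0x5c, 0x59]
t2 = [0x59, 0x5c, 0x09, 0xeb]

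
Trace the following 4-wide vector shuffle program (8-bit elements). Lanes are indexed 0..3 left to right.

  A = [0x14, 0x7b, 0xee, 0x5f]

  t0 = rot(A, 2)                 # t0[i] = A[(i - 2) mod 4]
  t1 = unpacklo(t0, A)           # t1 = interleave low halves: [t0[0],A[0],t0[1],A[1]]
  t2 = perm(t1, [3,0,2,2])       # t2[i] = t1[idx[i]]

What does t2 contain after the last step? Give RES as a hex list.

RES = [0x7b, 0xee, 0x5f, 0x5f]

  t0: ee 5f 14 7b
  t1: ee 14 5f 7b
  t2: 7b ee 5f 5f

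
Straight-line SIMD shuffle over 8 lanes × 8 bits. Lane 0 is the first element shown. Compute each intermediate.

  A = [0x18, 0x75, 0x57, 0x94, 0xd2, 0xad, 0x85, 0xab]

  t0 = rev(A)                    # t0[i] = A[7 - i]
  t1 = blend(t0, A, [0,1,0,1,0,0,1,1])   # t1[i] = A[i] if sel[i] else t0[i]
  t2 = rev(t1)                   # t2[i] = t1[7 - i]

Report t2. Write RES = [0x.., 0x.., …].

RES = [0xab, 0x85, 0x57, 0x94, 0x94, 0xad, 0x75, 0xab]

  t0: ab 85 ad d2 94 57 75 18
  t1: ab 75 ad 94 94 57 85 ab
  t2: ab 85 57 94 94 ad 75 ab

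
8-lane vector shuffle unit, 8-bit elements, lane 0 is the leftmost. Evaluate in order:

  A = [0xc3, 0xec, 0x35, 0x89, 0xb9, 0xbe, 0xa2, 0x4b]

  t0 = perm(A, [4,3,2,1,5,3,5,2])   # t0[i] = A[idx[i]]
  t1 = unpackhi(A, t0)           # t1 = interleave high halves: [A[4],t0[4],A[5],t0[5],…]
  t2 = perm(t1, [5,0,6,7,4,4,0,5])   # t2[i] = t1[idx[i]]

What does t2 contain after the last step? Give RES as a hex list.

→ t0 |b9|89|35|ec|be|89|be|35|
→ t1 |b9|be|be|89|a2|be|4b|35|
→ t2 |be|b9|4b|35|a2|a2|b9|be|

RES = [0xbe, 0xb9, 0x4b, 0x35, 0xa2, 0xa2, 0xb9, 0xbe]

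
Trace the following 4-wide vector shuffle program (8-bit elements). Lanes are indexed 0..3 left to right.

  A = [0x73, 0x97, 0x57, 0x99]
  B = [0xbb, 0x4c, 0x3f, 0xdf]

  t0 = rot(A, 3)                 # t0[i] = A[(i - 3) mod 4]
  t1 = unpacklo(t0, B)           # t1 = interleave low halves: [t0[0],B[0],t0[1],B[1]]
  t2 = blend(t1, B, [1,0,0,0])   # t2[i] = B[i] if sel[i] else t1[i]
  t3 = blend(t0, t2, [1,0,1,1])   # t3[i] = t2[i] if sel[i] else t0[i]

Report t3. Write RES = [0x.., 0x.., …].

RES = [0xbb, 0x57, 0x57, 0x4c]

  t0: 97 57 99 73
  t1: 97 bb 57 4c
  t2: bb bb 57 4c
  t3: bb 57 57 4c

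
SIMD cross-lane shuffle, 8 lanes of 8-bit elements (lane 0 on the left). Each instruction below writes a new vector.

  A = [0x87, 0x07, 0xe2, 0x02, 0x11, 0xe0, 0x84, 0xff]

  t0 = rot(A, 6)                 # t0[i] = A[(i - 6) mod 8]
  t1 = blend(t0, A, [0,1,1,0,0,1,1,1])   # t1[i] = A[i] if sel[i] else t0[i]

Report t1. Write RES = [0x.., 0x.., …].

→ t0 |e2|02|11|e0|84|ff|87|07|
→ t1 |e2|07|e2|e0|84|e0|84|ff|

RES = [0xe2, 0x07, 0xe2, 0xe0, 0x84, 0xe0, 0x84, 0xff]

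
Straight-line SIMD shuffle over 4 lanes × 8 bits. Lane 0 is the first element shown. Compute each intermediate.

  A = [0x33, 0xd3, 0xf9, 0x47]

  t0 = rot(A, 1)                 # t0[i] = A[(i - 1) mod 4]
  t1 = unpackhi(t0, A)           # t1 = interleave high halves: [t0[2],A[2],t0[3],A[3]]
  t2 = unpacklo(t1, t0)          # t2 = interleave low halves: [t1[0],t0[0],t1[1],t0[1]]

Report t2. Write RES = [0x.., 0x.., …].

  t0: 47 33 d3 f9
  t1: d3 f9 f9 47
  t2: d3 47 f9 33

RES = [0xd3, 0x47, 0xf9, 0x33]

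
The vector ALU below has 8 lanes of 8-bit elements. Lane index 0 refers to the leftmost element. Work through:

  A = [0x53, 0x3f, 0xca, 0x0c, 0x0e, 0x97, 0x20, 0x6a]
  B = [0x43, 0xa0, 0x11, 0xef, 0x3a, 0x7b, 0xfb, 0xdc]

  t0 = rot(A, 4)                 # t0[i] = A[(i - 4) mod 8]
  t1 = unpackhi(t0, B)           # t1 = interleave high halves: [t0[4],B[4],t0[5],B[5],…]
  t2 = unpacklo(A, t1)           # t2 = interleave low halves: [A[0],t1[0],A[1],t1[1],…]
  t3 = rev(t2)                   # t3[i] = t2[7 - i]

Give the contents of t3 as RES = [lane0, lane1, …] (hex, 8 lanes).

RES = [ 0x7b  0x0c  0x3f  0xca  0x3a  0x3f  0x53  0x53 ]

  t0: 0e 97 20 6a 53 3f ca 0c
  t1: 53 3a 3f 7b ca fb 0c dc
  t2: 53 53 3f 3a ca 3f 0c 7b
  t3: 7b 0c 3f ca 3a 3f 53 53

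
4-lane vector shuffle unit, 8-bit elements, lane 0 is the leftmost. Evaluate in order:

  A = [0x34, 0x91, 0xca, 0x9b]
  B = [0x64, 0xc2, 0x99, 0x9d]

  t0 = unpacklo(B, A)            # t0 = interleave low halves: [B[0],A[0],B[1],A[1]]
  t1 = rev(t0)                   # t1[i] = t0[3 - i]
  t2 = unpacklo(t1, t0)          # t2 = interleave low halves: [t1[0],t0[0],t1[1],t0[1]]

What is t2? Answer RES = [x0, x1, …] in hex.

→ t0 |64|34|c2|91|
→ t1 |91|c2|34|64|
→ t2 |91|64|c2|34|

RES = [ 0x91  0x64  0xc2  0x34 ]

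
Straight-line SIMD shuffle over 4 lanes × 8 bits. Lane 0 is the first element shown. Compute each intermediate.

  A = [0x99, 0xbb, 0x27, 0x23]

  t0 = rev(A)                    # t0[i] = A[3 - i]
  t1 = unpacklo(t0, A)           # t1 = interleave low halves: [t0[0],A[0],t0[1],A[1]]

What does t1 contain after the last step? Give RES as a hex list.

RES = [ 0x23  0x99  0x27  0xbb ]

  t0: 23 27 bb 99
  t1: 23 99 27 bb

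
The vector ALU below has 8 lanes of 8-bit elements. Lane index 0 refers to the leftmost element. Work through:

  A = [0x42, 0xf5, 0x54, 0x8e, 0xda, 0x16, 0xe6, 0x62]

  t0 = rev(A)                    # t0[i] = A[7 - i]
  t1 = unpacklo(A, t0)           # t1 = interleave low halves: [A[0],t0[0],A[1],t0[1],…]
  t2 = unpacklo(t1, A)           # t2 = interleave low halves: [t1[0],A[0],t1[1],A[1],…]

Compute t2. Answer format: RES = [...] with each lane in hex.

t0 = [0x62, 0xe6, 0x16, 0xda, 0x8e, 0x54, 0xf5, 0x42]
t1 = [0x42, 0x62, 0xf5, 0xe6, 0x54, 0x16, 0x8e, 0xda]
t2 = [0x42, 0x42, 0x62, 0xf5, 0xf5, 0x54, 0xe6, 0x8e]

RES = [ 0x42  0x42  0x62  0xf5  0xf5  0x54  0xe6  0x8e ]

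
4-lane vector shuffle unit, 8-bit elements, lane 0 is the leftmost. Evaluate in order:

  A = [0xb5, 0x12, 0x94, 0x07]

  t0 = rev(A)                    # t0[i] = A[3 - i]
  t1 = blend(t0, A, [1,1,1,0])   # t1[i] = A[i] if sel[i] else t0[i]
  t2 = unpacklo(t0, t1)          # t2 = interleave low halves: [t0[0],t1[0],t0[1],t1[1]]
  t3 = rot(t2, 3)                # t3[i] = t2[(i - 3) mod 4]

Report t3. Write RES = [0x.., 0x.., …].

RES = [0xb5, 0x94, 0x12, 0x07]

t0 = [0x07, 0x94, 0x12, 0xb5]
t1 = [0xb5, 0x12, 0x94, 0xb5]
t2 = [0x07, 0xb5, 0x94, 0x12]
t3 = [0xb5, 0x94, 0x12, 0x07]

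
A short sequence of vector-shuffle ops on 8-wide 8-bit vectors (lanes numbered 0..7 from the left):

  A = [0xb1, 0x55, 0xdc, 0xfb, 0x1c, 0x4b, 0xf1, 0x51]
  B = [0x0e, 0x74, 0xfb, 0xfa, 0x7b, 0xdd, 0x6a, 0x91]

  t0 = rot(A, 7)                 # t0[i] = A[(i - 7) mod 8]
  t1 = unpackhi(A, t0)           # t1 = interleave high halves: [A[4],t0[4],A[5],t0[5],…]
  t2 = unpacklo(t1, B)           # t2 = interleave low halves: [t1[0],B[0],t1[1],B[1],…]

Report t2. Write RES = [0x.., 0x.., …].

→ t0 |55|dc|fb|1c|4b|f1|51|b1|
→ t1 |1c|4b|4b|f1|f1|51|51|b1|
→ t2 |1c|0e|4b|74|4b|fb|f1|fa|

RES = [ 0x1c  0x0e  0x4b  0x74  0x4b  0xfb  0xf1  0xfa ]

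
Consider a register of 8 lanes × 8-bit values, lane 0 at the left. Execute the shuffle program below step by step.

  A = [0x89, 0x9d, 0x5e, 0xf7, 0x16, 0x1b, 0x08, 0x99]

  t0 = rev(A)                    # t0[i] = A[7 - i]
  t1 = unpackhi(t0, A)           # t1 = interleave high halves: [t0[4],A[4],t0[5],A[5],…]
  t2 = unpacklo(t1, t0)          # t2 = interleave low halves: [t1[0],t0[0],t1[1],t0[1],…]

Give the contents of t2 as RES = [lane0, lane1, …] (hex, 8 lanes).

→ t0 |99|08|1b|16|f7|5e|9d|89|
→ t1 |f7|16|5e|1b|9d|08|89|99|
→ t2 |f7|99|16|08|5e|1b|1b|16|

RES = [0xf7, 0x99, 0x16, 0x08, 0x5e, 0x1b, 0x1b, 0x16]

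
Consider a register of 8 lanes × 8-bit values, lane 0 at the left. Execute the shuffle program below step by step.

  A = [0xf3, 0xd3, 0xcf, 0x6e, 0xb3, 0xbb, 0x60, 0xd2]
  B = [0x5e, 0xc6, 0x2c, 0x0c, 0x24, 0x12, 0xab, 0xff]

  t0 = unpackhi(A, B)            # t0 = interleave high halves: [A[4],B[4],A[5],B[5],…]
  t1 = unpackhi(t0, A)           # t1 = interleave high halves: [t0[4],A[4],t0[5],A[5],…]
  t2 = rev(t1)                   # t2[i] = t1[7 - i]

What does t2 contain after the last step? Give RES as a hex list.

RES = [ 0xd2  0xff  0x60  0xd2  0xbb  0xab  0xb3  0x60 ]

→ t0 |b3|24|bb|12|60|ab|d2|ff|
→ t1 |60|b3|ab|bb|d2|60|ff|d2|
→ t2 |d2|ff|60|d2|bb|ab|b3|60|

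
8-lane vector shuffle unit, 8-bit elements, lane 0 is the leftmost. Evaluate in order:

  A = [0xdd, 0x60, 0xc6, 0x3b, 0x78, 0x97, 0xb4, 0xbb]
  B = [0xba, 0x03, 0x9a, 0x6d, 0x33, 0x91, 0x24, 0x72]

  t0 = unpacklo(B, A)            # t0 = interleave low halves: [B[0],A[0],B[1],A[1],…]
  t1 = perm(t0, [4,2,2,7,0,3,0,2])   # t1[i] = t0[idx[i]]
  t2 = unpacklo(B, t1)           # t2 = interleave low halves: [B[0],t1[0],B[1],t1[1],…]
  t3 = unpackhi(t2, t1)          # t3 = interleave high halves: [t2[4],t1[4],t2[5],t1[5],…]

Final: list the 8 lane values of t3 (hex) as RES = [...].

RES = [0x9a, 0xba, 0x03, 0x60, 0x6d, 0xba, 0x3b, 0x03]

→ t0 |ba|dd|03|60|9a|c6|6d|3b|
→ t1 |9a|03|03|3b|ba|60|ba|03|
→ t2 |ba|9a|03|03|9a|03|6d|3b|
→ t3 |9a|ba|03|60|6d|ba|3b|03|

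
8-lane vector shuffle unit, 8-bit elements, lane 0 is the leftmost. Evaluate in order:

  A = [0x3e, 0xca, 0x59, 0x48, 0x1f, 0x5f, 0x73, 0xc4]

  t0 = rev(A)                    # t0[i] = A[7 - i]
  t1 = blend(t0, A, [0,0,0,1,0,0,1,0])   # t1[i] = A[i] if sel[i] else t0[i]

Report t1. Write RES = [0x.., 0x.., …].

RES = [0xc4, 0x73, 0x5f, 0x48, 0x48, 0x59, 0x73, 0x3e]

  t0: c4 73 5f 1f 48 59 ca 3e
  t1: c4 73 5f 48 48 59 73 3e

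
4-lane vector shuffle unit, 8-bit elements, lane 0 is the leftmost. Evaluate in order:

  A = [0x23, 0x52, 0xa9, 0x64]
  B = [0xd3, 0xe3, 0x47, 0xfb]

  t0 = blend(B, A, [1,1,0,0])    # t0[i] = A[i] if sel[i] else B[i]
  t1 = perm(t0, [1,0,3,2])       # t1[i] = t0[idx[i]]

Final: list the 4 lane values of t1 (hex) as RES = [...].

→ t0 |23|52|47|fb|
→ t1 |52|23|fb|47|

RES = [ 0x52  0x23  0xfb  0x47 ]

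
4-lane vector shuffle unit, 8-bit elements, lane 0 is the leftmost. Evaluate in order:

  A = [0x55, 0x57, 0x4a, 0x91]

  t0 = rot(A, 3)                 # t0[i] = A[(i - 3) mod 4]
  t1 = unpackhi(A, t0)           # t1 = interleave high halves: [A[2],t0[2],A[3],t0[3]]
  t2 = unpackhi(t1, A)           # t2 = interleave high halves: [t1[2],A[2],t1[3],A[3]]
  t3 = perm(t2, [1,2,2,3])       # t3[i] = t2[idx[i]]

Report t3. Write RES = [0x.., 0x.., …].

  t0: 57 4a 91 55
  t1: 4a 91 91 55
  t2: 91 4a 55 91
  t3: 4a 55 55 91

RES = [ 0x4a  0x55  0x55  0x91 ]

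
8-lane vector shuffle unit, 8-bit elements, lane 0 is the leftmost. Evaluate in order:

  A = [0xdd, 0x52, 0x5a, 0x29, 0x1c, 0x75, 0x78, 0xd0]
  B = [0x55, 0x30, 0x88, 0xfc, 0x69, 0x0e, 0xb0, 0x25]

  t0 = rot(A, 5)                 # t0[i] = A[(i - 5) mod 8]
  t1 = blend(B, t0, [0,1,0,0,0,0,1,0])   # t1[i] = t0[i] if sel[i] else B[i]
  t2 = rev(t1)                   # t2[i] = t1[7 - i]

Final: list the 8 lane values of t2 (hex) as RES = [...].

t0 = [0x29, 0x1c, 0x75, 0x78, 0xd0, 0xdd, 0x52, 0x5a]
t1 = [0x55, 0x1c, 0x88, 0xfc, 0x69, 0x0e, 0x52, 0x25]
t2 = [0x25, 0x52, 0x0e, 0x69, 0xfc, 0x88, 0x1c, 0x55]

RES = [0x25, 0x52, 0x0e, 0x69, 0xfc, 0x88, 0x1c, 0x55]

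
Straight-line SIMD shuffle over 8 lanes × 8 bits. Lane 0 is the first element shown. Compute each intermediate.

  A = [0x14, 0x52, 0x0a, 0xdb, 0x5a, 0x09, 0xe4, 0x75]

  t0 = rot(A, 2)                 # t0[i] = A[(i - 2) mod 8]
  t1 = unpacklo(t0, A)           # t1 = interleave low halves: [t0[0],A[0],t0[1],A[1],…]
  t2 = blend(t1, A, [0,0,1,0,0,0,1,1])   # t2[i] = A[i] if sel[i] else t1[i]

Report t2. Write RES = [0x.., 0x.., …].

RES = [ 0xe4  0x14  0x0a  0x52  0x14  0x0a  0xe4  0x75 ]

  t0: e4 75 14 52 0a db 5a 09
  t1: e4 14 75 52 14 0a 52 db
  t2: e4 14 0a 52 14 0a e4 75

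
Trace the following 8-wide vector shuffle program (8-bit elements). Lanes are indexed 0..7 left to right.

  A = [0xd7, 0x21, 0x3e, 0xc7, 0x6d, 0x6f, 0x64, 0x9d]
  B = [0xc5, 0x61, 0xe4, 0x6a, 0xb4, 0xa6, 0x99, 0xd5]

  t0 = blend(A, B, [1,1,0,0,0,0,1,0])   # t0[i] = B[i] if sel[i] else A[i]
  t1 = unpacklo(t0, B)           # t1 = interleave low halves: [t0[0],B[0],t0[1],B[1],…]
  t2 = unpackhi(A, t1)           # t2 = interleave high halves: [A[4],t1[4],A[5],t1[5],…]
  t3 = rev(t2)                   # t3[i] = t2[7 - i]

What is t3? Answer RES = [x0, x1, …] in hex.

RES = [ 0x6a  0x9d  0xc7  0x64  0xe4  0x6f  0x3e  0x6d ]

  t0: c5 61 3e c7 6d 6f 99 9d
  t1: c5 c5 61 61 3e e4 c7 6a
  t2: 6d 3e 6f e4 64 c7 9d 6a
  t3: 6a 9d c7 64 e4 6f 3e 6d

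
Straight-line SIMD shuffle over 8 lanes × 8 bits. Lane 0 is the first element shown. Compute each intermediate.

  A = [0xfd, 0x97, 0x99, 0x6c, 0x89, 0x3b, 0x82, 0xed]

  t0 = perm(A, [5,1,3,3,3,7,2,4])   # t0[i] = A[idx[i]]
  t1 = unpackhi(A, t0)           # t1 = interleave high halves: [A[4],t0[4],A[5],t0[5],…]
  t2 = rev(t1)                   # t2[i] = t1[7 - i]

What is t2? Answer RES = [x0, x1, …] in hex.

RES = [0x89, 0xed, 0x99, 0x82, 0xed, 0x3b, 0x6c, 0x89]

→ t0 |3b|97|6c|6c|6c|ed|99|89|
→ t1 |89|6c|3b|ed|82|99|ed|89|
→ t2 |89|ed|99|82|ed|3b|6c|89|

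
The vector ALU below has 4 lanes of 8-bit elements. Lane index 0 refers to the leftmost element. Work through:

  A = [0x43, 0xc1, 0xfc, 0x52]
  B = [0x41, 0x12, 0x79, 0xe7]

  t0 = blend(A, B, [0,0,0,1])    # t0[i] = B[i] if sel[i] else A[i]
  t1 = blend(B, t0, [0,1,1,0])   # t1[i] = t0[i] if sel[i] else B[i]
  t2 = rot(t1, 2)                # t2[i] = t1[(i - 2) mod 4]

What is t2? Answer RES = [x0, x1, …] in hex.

RES = [0xfc, 0xe7, 0x41, 0xc1]

t0 = [0x43, 0xc1, 0xfc, 0xe7]
t1 = [0x41, 0xc1, 0xfc, 0xe7]
t2 = [0xfc, 0xe7, 0x41, 0xc1]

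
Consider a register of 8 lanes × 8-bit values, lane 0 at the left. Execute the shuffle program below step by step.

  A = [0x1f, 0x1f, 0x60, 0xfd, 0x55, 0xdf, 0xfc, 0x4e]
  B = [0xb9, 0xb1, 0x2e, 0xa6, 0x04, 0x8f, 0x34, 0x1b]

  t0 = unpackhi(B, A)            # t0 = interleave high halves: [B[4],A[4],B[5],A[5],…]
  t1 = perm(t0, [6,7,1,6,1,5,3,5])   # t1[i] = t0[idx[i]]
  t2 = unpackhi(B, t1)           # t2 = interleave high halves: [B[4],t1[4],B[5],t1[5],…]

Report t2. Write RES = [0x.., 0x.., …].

t0 = [0x04, 0x55, 0x8f, 0xdf, 0x34, 0xfc, 0x1b, 0x4e]
t1 = [0x1b, 0x4e, 0x55, 0x1b, 0x55, 0xfc, 0xdf, 0xfc]
t2 = [0x04, 0x55, 0x8f, 0xfc, 0x34, 0xdf, 0x1b, 0xfc]

RES = [ 0x04  0x55  0x8f  0xfc  0x34  0xdf  0x1b  0xfc ]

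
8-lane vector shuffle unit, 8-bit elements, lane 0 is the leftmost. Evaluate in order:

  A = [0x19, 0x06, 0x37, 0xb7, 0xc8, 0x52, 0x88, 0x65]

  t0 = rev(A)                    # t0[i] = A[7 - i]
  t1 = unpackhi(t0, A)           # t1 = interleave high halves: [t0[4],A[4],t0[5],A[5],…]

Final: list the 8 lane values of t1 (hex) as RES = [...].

t0 = [0x65, 0x88, 0x52, 0xc8, 0xb7, 0x37, 0x06, 0x19]
t1 = [0xb7, 0xc8, 0x37, 0x52, 0x06, 0x88, 0x19, 0x65]

RES = [0xb7, 0xc8, 0x37, 0x52, 0x06, 0x88, 0x19, 0x65]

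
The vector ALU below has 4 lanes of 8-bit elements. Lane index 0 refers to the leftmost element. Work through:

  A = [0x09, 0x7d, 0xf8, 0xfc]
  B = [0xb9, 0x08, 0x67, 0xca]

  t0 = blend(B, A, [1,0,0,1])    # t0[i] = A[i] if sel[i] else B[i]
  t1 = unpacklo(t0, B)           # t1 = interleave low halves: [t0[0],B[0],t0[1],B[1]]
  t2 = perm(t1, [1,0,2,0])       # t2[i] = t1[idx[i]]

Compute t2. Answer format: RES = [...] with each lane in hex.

→ t0 |09|08|67|fc|
→ t1 |09|b9|08|08|
→ t2 |b9|09|08|09|

RES = [0xb9, 0x09, 0x08, 0x09]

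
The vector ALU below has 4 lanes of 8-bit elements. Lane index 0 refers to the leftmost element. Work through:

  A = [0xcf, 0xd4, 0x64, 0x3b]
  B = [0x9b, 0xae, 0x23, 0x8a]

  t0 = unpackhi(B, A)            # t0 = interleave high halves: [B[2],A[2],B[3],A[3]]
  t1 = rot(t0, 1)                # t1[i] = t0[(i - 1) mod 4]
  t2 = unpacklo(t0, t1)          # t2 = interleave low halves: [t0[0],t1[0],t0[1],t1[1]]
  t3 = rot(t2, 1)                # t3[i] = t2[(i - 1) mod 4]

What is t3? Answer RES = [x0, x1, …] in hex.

  t0: 23 64 8a 3b
  t1: 3b 23 64 8a
  t2: 23 3b 64 23
  t3: 23 23 3b 64

RES = [ 0x23  0x23  0x3b  0x64 ]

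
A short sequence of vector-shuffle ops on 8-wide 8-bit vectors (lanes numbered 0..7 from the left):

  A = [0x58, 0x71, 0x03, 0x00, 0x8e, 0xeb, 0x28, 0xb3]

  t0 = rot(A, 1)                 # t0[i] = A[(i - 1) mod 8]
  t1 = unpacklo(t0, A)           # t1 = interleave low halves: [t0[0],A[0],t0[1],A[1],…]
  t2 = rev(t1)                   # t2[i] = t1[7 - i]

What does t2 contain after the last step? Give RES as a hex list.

t0 = [0xb3, 0x58, 0x71, 0x03, 0x00, 0x8e, 0xeb, 0x28]
t1 = [0xb3, 0x58, 0x58, 0x71, 0x71, 0x03, 0x03, 0x00]
t2 = [0x00, 0x03, 0x03, 0x71, 0x71, 0x58, 0x58, 0xb3]

RES = [ 0x00  0x03  0x03  0x71  0x71  0x58  0x58  0xb3 ]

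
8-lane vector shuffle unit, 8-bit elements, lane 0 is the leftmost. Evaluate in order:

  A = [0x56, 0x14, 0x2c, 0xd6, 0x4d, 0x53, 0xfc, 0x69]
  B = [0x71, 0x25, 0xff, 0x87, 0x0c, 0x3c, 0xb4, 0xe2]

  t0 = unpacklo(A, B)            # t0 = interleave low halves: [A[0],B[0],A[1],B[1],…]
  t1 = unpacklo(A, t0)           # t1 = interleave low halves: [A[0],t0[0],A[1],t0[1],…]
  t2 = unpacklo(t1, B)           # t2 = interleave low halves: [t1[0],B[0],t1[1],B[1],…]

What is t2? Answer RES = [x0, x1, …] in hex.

RES = [0x56, 0x71, 0x56, 0x25, 0x14, 0xff, 0x71, 0x87]

  t0: 56 71 14 25 2c ff d6 87
  t1: 56 56 14 71 2c 14 d6 25
  t2: 56 71 56 25 14 ff 71 87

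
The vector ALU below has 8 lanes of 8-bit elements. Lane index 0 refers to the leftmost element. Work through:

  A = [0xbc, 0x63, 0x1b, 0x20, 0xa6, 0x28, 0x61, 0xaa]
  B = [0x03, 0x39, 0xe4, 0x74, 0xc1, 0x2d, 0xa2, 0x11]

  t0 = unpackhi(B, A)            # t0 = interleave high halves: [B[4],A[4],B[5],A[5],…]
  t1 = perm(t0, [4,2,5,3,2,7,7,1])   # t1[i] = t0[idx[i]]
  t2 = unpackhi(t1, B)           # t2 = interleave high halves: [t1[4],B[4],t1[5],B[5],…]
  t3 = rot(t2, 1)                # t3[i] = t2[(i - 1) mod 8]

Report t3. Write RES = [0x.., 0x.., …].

RES = [ 0x11  0x2d  0xc1  0xaa  0x2d  0xaa  0xa2  0xa6 ]

→ t0 |c1|a6|2d|28|a2|61|11|aa|
→ t1 |a2|2d|61|28|2d|aa|aa|a6|
→ t2 |2d|c1|aa|2d|aa|a2|a6|11|
→ t3 |11|2d|c1|aa|2d|aa|a2|a6|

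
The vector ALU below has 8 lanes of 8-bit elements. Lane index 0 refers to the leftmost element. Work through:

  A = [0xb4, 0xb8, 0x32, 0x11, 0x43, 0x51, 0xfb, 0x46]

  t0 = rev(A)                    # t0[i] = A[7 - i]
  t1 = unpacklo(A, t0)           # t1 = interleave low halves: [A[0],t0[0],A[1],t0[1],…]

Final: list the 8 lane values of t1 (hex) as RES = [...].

t0 = [0x46, 0xfb, 0x51, 0x43, 0x11, 0x32, 0xb8, 0xb4]
t1 = [0xb4, 0x46, 0xb8, 0xfb, 0x32, 0x51, 0x11, 0x43]

RES = [ 0xb4  0x46  0xb8  0xfb  0x32  0x51  0x11  0x43 ]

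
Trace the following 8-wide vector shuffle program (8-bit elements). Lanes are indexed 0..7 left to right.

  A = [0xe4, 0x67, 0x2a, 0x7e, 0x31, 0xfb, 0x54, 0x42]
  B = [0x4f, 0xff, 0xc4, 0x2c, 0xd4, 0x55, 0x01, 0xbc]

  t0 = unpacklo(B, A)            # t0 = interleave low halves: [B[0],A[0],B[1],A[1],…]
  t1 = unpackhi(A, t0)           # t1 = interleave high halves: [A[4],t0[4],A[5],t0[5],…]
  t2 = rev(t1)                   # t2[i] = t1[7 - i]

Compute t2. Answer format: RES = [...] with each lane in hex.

RES = [ 0x7e  0x42  0x2c  0x54  0x2a  0xfb  0xc4  0x31 ]

  t0: 4f e4 ff 67 c4 2a 2c 7e
  t1: 31 c4 fb 2a 54 2c 42 7e
  t2: 7e 42 2c 54 2a fb c4 31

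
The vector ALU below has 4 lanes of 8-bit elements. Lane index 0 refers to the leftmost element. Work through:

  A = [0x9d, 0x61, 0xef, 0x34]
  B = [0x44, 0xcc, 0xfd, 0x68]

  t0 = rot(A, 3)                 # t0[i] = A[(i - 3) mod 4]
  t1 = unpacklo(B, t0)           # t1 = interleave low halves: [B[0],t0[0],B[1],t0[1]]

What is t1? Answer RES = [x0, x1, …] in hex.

RES = [ 0x44  0x61  0xcc  0xef ]

t0 = [0x61, 0xef, 0x34, 0x9d]
t1 = [0x44, 0x61, 0xcc, 0xef]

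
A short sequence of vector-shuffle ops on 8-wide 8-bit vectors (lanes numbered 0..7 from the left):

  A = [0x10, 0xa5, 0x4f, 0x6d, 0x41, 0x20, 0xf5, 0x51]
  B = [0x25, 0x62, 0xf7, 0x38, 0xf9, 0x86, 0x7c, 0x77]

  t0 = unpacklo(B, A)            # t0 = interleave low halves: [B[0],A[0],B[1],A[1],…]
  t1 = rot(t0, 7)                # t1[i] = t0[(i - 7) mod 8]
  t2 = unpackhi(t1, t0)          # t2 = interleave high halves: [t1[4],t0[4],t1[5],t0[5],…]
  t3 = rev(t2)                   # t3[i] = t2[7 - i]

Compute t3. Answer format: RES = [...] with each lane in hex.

  t0: 25 10 62 a5 f7 4f 38 6d
  t1: 10 62 a5 f7 4f 38 6d 25
  t2: 4f f7 38 4f 6d 38 25 6d
  t3: 6d 25 38 6d 4f 38 f7 4f

RES = [0x6d, 0x25, 0x38, 0x6d, 0x4f, 0x38, 0xf7, 0x4f]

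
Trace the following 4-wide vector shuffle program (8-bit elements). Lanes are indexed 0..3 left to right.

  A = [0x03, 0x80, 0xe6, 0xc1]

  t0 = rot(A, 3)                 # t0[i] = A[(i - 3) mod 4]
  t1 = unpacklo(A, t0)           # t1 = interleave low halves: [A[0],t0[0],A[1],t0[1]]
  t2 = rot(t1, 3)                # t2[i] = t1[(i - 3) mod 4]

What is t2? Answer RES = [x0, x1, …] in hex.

RES = [0x80, 0x80, 0xe6, 0x03]

→ t0 |80|e6|c1|03|
→ t1 |03|80|80|e6|
→ t2 |80|80|e6|03|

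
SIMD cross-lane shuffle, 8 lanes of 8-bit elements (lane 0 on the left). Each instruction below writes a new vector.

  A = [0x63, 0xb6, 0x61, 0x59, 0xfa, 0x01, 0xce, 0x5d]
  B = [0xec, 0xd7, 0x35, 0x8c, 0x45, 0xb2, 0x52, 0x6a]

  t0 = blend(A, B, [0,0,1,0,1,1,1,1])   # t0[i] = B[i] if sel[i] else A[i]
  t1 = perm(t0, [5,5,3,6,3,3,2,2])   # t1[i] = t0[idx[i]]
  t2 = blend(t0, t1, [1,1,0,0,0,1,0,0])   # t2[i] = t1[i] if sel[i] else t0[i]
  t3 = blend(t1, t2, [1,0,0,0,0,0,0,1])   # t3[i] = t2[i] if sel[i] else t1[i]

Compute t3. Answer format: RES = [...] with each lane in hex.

RES = [0xb2, 0xb2, 0x59, 0x52, 0x59, 0x59, 0x35, 0x6a]

  t0: 63 b6 35 59 45 b2 52 6a
  t1: b2 b2 59 52 59 59 35 35
  t2: b2 b2 35 59 45 59 52 6a
  t3: b2 b2 59 52 59 59 35 6a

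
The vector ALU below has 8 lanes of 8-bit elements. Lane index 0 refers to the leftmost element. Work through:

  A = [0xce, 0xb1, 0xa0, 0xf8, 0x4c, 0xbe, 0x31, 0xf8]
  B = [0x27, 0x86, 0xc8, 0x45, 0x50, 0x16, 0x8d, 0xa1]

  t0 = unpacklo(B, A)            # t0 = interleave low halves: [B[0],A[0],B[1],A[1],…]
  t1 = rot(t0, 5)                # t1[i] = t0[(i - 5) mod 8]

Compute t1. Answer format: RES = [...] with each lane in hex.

RES = [ 0xb1  0xc8  0xa0  0x45  0xf8  0x27  0xce  0x86 ]

t0 = [0x27, 0xce, 0x86, 0xb1, 0xc8, 0xa0, 0x45, 0xf8]
t1 = [0xb1, 0xc8, 0xa0, 0x45, 0xf8, 0x27, 0xce, 0x86]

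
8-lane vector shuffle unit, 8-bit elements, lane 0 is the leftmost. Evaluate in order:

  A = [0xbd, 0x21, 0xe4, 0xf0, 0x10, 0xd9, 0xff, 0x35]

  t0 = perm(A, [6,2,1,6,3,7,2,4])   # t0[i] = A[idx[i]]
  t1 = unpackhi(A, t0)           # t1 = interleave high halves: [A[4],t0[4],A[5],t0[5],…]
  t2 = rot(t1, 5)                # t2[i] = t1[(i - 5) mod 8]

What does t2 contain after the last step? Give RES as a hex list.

RES = [0x35, 0xff, 0xe4, 0x35, 0x10, 0x10, 0xf0, 0xd9]

→ t0 |ff|e4|21|ff|f0|35|e4|10|
→ t1 |10|f0|d9|35|ff|e4|35|10|
→ t2 |35|ff|e4|35|10|10|f0|d9|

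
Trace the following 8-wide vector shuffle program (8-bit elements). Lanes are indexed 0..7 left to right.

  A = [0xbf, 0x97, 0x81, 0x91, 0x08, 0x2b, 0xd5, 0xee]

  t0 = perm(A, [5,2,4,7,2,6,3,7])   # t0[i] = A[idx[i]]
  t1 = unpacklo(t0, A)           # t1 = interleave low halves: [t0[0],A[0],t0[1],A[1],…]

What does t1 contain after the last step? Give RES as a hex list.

RES = [0x2b, 0xbf, 0x81, 0x97, 0x08, 0x81, 0xee, 0x91]

  t0: 2b 81 08 ee 81 d5 91 ee
  t1: 2b bf 81 97 08 81 ee 91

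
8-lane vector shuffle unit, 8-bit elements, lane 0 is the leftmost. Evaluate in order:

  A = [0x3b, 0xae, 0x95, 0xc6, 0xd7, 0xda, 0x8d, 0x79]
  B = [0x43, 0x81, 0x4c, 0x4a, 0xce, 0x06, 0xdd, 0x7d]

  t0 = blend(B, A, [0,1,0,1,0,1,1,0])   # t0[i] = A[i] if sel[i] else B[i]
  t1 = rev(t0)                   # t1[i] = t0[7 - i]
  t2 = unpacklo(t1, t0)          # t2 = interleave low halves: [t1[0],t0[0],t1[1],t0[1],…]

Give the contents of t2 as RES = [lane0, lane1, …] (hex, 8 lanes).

t0 = [0x43, 0xae, 0x4c, 0xc6, 0xce, 0xda, 0x8d, 0x7d]
t1 = [0x7d, 0x8d, 0xda, 0xce, 0xc6, 0x4c, 0xae, 0x43]
t2 = [0x7d, 0x43, 0x8d, 0xae, 0xda, 0x4c, 0xce, 0xc6]

RES = [ 0x7d  0x43  0x8d  0xae  0xda  0x4c  0xce  0xc6 ]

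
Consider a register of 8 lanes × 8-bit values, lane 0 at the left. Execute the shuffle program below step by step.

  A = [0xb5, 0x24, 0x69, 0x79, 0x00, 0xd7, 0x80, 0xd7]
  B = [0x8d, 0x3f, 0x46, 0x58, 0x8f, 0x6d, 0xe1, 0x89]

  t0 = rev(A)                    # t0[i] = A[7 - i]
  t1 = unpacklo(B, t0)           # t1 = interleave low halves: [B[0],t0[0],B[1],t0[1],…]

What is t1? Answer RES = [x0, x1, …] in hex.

RES = [ 0x8d  0xd7  0x3f  0x80  0x46  0xd7  0x58  0x00 ]

→ t0 |d7|80|d7|00|79|69|24|b5|
→ t1 |8d|d7|3f|80|46|d7|58|00|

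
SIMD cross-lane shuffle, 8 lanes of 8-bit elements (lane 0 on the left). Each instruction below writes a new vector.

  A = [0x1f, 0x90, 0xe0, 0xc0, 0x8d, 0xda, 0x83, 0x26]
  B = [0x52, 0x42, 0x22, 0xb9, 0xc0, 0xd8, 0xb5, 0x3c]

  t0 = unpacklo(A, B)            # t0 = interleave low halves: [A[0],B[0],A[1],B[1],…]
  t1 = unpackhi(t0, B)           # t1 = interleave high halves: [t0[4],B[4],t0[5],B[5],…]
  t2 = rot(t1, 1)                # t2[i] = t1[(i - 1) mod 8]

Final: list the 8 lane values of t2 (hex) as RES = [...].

RES = [0x3c, 0xe0, 0xc0, 0x22, 0xd8, 0xc0, 0xb5, 0xb9]

→ t0 |1f|52|90|42|e0|22|c0|b9|
→ t1 |e0|c0|22|d8|c0|b5|b9|3c|
→ t2 |3c|e0|c0|22|d8|c0|b5|b9|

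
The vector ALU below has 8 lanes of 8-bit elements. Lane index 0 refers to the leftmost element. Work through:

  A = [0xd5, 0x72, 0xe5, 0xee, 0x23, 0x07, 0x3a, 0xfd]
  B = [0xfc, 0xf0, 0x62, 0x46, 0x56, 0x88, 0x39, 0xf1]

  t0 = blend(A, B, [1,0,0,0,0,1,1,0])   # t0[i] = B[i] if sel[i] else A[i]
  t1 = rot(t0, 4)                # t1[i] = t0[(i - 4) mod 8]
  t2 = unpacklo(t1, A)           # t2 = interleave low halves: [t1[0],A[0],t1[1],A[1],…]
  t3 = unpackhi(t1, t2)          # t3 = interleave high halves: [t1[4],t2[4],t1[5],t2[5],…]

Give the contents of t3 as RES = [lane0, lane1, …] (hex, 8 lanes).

→ t0 |fc|72|e5|ee|23|88|39|fd|
→ t1 |23|88|39|fd|fc|72|e5|ee|
→ t2 |23|d5|88|72|39|e5|fd|ee|
→ t3 |fc|39|72|e5|e5|fd|ee|ee|

RES = [0xfc, 0x39, 0x72, 0xe5, 0xe5, 0xfd, 0xee, 0xee]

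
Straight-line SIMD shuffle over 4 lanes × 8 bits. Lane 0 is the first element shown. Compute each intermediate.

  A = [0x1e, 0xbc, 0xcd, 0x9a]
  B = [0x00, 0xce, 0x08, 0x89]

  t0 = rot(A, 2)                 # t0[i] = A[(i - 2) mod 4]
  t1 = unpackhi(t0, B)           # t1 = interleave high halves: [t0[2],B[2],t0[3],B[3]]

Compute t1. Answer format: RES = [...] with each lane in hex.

RES = [0x1e, 0x08, 0xbc, 0x89]

t0 = [0xcd, 0x9a, 0x1e, 0xbc]
t1 = [0x1e, 0x08, 0xbc, 0x89]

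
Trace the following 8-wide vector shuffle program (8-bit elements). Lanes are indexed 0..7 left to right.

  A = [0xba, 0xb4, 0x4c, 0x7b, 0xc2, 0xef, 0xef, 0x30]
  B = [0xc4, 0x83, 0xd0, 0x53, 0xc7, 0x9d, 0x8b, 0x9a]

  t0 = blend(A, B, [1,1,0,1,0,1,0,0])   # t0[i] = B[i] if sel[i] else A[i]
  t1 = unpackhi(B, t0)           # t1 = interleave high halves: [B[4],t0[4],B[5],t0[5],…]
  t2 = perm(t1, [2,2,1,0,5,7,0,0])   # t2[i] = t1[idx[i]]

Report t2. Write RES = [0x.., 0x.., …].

  t0: c4 83 4c 53 c2 9d ef 30
  t1: c7 c2 9d 9d 8b ef 9a 30
  t2: 9d 9d c2 c7 ef 30 c7 c7

RES = [ 0x9d  0x9d  0xc2  0xc7  0xef  0x30  0xc7  0xc7 ]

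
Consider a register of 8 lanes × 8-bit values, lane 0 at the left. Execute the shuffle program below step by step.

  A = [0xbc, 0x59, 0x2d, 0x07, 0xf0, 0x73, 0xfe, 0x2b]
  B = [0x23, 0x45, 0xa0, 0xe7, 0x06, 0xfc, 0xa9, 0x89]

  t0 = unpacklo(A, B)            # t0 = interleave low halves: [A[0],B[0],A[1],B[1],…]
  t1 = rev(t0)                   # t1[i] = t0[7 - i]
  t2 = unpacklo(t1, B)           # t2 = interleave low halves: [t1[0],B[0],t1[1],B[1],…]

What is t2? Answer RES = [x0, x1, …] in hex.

RES = [0xe7, 0x23, 0x07, 0x45, 0xa0, 0xa0, 0x2d, 0xe7]

→ t0 |bc|23|59|45|2d|a0|07|e7|
→ t1 |e7|07|a0|2d|45|59|23|bc|
→ t2 |e7|23|07|45|a0|a0|2d|e7|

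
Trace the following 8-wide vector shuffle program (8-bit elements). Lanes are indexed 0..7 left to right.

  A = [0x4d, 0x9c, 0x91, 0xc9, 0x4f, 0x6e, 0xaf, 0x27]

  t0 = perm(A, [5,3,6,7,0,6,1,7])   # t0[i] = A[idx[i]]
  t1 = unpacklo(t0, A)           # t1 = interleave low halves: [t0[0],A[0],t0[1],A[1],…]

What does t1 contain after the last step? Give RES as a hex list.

  t0: 6e c9 af 27 4d af 9c 27
  t1: 6e 4d c9 9c af 91 27 c9

RES = [ 0x6e  0x4d  0xc9  0x9c  0xaf  0x91  0x27  0xc9 ]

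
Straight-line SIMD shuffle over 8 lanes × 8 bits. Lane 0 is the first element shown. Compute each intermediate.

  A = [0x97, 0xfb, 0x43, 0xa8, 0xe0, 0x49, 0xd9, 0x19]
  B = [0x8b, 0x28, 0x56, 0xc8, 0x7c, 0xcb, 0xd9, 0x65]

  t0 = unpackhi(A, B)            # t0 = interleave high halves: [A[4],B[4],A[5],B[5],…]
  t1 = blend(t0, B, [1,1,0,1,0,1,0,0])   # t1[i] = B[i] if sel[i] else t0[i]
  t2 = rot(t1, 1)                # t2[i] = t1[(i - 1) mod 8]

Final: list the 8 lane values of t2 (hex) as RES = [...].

  t0: e0 7c 49 cb d9 d9 19 65
  t1: 8b 28 49 c8 d9 cb 19 65
  t2: 65 8b 28 49 c8 d9 cb 19

RES = [ 0x65  0x8b  0x28  0x49  0xc8  0xd9  0xcb  0x19 ]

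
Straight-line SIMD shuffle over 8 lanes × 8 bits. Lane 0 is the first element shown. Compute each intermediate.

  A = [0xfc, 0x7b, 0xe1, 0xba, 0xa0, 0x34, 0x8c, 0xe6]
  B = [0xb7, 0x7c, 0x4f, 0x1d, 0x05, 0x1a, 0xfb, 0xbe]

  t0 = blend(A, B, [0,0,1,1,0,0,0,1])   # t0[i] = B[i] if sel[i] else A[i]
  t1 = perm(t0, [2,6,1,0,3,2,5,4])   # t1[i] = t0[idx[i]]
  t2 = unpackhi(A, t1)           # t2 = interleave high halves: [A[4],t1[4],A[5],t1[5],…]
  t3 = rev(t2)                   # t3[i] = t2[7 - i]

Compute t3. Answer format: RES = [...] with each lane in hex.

RES = [0xa0, 0xe6, 0x34, 0x8c, 0x4f, 0x34, 0x1d, 0xa0]

  t0: fc 7b 4f 1d a0 34 8c be
  t1: 4f 8c 7b fc 1d 4f 34 a0
  t2: a0 1d 34 4f 8c 34 e6 a0
  t3: a0 e6 34 8c 4f 34 1d a0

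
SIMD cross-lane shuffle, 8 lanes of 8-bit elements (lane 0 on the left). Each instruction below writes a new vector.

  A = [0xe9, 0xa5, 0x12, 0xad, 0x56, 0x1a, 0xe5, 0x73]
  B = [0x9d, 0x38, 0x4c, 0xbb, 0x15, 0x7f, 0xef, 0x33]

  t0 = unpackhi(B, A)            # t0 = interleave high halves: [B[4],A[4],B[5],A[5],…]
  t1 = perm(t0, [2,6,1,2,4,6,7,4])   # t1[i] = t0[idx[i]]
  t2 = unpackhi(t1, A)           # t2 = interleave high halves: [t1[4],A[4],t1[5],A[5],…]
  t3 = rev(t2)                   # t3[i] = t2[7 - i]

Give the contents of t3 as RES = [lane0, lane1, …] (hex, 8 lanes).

RES = [ 0x73  0xef  0xe5  0x73  0x1a  0x33  0x56  0xef ]

→ t0 |15|56|7f|1a|ef|e5|33|73|
→ t1 |7f|33|56|7f|ef|33|73|ef|
→ t2 |ef|56|33|1a|73|e5|ef|73|
→ t3 |73|ef|e5|73|1a|33|56|ef|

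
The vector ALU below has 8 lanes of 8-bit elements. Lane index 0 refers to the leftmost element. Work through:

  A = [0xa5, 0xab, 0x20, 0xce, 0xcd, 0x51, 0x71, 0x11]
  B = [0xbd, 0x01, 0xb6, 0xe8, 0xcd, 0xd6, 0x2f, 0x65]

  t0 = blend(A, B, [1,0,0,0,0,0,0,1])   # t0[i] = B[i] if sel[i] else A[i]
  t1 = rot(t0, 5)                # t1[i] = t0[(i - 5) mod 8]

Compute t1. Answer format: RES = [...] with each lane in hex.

RES = [ 0xce  0xcd  0x51  0x71  0x65  0xbd  0xab  0x20 ]

→ t0 |bd|ab|20|ce|cd|51|71|65|
→ t1 |ce|cd|51|71|65|bd|ab|20|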